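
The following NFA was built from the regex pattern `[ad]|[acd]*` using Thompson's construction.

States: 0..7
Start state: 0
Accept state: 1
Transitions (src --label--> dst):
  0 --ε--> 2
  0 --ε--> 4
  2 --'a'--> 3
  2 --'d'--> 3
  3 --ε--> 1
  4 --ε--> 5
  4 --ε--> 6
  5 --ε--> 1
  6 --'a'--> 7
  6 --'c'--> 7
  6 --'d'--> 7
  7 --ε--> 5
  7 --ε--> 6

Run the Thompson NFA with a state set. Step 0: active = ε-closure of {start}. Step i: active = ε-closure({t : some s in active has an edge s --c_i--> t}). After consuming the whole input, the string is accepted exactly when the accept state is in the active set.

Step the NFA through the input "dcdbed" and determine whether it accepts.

Answer: REJECT

Trace:
S₀ = ε-closure({0}) = {0,1,2,4,5,6}
'd' @ 1: {1,3,5,6,7}  ✓accept
'c' @ 2: {1,5,6,7}  ✓accept
'd' @ 3: {1,5,6,7}  ✓accept
'b' @ 4: {}  — dead — no transitions
rest 'ed' ignored (set empty)
after full input: {}  (accept=1 not in)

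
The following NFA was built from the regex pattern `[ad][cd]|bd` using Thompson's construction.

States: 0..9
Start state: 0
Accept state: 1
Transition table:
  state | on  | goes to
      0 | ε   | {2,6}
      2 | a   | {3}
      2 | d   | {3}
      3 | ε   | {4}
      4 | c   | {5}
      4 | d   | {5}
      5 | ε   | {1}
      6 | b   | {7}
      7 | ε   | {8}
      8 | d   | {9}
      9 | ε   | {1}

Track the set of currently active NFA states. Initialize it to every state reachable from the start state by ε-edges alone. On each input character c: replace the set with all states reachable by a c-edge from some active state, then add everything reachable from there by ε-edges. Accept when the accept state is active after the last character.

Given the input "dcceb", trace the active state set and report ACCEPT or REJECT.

Answer: REJECT

Trace:
start: ε-closure({0}) = {0,2,6}
'd' @ 1: {3,4}
'c' @ 2: {1,5}  ✓accept
'c' @ 3: {}  — dead — no transitions
rest 'eb' ignored (set empty)
end set {} — state 1 not in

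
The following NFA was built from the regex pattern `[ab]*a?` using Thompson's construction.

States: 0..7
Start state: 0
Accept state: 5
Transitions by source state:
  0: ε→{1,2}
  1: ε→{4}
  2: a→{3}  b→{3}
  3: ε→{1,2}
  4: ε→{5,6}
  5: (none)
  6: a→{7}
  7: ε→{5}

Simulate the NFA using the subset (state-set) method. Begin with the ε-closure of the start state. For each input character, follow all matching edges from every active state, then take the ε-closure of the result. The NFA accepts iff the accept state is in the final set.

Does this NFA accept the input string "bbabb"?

Answer: ACCEPT

Steps:
S₀ = ε-closure({0}) = {0,1,2,4,5,6}
'b' @ 1: {1,2,3,4,5,6}  (accept∈set)
'b' @ 2: {1,2,3,4,5,6}  (accept∈set)
'a' @ 3: {1,2,3,4,5,6,7}  (accept∈set)
'b' @ 4: {1,2,3,4,5,6}  (accept∈set)
'b' @ 5: {1,2,3,4,5,6}  (accept∈set)
end set {1,2,3,4,5,6} — state 5 in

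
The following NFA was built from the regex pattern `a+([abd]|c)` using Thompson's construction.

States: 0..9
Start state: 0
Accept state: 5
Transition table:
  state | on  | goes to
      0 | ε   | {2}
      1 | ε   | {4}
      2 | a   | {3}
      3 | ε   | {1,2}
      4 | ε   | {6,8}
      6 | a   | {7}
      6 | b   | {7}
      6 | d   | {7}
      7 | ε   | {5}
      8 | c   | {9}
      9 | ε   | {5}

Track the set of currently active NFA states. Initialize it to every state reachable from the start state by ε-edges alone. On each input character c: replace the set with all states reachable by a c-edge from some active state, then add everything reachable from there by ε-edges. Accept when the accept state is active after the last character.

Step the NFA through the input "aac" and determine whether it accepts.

Answer: ACCEPT

Derivation:
initial (ε-close {0}): {0,2}
'a' @ 1: {1,2,3,4,6,8}
'a' @ 2: {1,2,3,4,5,6,7,8}  [accepting]
'c' @ 3: {5,9}  [accepting]
end set {5,9} — state 5 in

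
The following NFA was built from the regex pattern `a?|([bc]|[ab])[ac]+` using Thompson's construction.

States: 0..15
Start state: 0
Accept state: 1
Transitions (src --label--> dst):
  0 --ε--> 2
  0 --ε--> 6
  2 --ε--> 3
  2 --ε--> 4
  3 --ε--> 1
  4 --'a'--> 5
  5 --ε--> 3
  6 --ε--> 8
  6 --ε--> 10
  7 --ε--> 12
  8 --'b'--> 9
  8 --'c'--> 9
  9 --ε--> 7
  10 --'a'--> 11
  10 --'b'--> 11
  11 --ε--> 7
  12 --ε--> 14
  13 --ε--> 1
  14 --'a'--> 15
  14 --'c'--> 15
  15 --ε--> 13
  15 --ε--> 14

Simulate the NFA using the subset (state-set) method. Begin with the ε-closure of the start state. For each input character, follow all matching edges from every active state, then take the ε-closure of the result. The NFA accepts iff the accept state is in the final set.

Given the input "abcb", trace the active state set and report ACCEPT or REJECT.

Answer: REJECT

Trace:
start: ε-closure({0}) = {0,1,2,3,4,6,8,10}
'a' @ 1: {1,3,5,7,11,12,14}  (accept∈set)
'b' @ 2: {}  — dead — no transitions
rest 'cb' ignored (set empty)
final: {}; accept 1 not in set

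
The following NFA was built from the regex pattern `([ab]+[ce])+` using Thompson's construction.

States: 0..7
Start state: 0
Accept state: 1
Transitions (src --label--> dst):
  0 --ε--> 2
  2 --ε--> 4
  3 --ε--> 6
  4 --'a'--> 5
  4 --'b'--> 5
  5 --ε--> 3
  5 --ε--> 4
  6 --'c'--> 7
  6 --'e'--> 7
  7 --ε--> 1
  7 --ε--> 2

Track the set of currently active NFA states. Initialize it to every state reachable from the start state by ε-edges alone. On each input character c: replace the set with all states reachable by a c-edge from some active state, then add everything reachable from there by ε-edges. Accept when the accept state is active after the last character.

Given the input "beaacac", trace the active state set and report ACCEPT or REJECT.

Answer: ACCEPT

Steps:
initial (ε-close {0}): {0,2,4}
'b' @ 1: {3,4,5,6}
'e' @ 2: {1,2,4,7}  [accepting]
'a' @ 3: {3,4,5,6}
'a' @ 4: {3,4,5,6}
'c' @ 5: {1,2,4,7}  [accepting]
'a' @ 6: {3,4,5,6}
'c' @ 7: {1,2,4,7}  [accepting]
end set {1,2,4,7} — state 1 in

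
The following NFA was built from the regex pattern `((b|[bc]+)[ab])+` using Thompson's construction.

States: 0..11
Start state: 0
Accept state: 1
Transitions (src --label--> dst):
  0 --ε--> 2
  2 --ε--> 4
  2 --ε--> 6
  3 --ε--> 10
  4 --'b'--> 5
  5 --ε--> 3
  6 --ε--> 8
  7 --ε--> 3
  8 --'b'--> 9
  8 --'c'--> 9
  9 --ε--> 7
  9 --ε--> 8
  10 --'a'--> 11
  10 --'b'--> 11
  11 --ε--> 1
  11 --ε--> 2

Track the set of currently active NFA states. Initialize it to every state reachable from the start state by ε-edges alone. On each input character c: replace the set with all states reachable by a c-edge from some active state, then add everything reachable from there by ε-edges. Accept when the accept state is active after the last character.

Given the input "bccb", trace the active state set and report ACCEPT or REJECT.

Answer: ACCEPT

Steps:
initial (ε-close {0}): {0,2,4,6,8}
'b' @ 1: {3,5,7,8,9,10}
'c' @ 2: {3,7,8,9,10}
'c' @ 3: {3,7,8,9,10}
'b' @ 4: {1,2,3,4,6,7,8,9,10,11}  (accept∈set)
final: {1,2,3,4,6,7,8,9,10,11}; accept 1 in set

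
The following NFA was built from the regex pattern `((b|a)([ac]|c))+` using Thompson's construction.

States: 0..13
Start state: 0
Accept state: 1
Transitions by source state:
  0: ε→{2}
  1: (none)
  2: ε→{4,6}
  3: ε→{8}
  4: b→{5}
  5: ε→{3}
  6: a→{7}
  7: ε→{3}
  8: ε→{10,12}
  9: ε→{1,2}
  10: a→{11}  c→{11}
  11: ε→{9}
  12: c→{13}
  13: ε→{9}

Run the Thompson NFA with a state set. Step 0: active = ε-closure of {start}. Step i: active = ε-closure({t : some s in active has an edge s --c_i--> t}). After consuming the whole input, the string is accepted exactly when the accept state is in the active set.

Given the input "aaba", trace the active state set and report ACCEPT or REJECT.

S₀ = ε-closure({0}) = {0,2,4,6}
'a' @ 1: {3,7,8,10,12}
'a' @ 2: {1,2,4,6,9,11}  ✓accept
'b' @ 3: {3,5,8,10,12}
'a' @ 4: {1,2,4,6,9,11}  ✓accept
final: {1,2,4,6,9,11}; accept 1 in set

Answer: ACCEPT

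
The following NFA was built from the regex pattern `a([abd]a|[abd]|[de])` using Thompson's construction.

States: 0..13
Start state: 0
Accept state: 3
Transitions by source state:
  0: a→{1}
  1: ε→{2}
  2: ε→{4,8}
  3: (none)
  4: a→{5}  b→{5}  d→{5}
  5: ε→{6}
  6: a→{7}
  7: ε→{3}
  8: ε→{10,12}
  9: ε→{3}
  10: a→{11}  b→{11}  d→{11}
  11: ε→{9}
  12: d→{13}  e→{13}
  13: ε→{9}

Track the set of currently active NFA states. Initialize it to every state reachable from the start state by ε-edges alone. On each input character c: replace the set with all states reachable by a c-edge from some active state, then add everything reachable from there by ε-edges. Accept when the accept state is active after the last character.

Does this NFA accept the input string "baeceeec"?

start: ε-closure({0}) = {0}
'b' @ 1: {}  — no active states
rest 'aeceeec' ignored (set empty)
final: {}; accept 3 not in set

Answer: REJECT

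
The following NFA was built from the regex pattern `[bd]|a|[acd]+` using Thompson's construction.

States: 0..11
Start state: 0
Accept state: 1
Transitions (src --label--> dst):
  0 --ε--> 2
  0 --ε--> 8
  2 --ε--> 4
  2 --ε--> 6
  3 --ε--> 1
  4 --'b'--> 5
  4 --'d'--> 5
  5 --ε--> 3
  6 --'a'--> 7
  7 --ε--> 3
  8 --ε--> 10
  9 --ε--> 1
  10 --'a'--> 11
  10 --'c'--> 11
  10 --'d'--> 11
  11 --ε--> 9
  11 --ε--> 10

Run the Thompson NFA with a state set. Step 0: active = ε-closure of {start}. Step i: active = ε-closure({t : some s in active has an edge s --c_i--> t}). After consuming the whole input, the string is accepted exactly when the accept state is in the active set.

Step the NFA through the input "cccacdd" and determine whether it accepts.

initial (ε-close {0}): {0,2,4,6,8,10}
'c' @ 1: {1,9,10,11}  [accepting]
'c' @ 2: {1,9,10,11}  [accepting]
'c' @ 3: {1,9,10,11}  [accepting]
'a' @ 4: {1,9,10,11}  [accepting]
'c' @ 5: {1,9,10,11}  [accepting]
'd' @ 6: {1,9,10,11}  [accepting]
'd' @ 7: {1,9,10,11}  [accepting]
end set {1,9,10,11} — state 1 in

Answer: ACCEPT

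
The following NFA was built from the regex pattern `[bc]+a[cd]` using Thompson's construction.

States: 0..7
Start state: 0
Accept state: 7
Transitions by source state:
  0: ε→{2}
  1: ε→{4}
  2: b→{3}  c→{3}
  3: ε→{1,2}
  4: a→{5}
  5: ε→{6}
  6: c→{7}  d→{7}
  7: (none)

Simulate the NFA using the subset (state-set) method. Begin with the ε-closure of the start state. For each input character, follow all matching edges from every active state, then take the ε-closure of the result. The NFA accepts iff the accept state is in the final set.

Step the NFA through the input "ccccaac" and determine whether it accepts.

S₀ = ε-closure({0}) = {0,2}
'c' @ 1: {1,2,3,4}
'c' @ 2: {1,2,3,4}
'c' @ 3: {1,2,3,4}
'c' @ 4: {1,2,3,4}
'a' @ 5: {5,6}
'a' @ 6: {}  — dead — no transitions
rest 'c' ignored (set empty)
final: {}; accept 7 not in set

Answer: REJECT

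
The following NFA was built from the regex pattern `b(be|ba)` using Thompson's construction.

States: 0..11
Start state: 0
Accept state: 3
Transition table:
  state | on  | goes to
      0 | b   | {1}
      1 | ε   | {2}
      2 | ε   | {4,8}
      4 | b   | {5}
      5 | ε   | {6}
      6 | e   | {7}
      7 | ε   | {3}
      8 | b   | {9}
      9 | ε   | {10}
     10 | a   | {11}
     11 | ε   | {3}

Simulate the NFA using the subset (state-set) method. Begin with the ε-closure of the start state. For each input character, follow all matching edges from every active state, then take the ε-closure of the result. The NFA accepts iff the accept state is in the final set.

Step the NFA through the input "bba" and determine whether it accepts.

Answer: ACCEPT

Derivation:
S₀ = ε-closure({0}) = {0}
'b' @ 1: {1,2,4,8}
'b' @ 2: {5,6,9,10}
'a' @ 3: {3,11}  ✓accept
after full input: {3,11}  (accept=3 in)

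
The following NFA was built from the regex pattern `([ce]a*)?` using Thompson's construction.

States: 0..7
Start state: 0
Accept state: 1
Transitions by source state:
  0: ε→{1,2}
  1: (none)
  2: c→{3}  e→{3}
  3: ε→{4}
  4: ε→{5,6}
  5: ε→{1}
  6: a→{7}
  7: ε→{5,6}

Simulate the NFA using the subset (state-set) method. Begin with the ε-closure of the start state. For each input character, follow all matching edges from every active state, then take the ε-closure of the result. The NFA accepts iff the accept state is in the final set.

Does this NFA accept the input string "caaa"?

start: ε-closure({0}) = {0,1,2}
'c' @ 1: {1,3,4,5,6}  (accept∈set)
'a' @ 2: {1,5,6,7}  (accept∈set)
'a' @ 3: {1,5,6,7}  (accept∈set)
'a' @ 4: {1,5,6,7}  (accept∈set)
after full input: {1,5,6,7}  (accept=1 in)

Answer: ACCEPT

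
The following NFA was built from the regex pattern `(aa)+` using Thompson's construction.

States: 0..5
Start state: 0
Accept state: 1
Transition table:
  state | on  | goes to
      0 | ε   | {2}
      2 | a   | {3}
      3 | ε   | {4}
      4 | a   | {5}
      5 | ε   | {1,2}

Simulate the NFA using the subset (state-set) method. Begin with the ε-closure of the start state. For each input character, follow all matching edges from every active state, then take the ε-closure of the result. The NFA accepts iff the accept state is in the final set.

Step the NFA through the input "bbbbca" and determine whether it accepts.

S₀ = ε-closure({0}) = {0,2}
'b' @ 1: {}  — state set empty
rest 'bbbca' ignored (set empty)
after full input: {}  (accept=1 not in)

Answer: REJECT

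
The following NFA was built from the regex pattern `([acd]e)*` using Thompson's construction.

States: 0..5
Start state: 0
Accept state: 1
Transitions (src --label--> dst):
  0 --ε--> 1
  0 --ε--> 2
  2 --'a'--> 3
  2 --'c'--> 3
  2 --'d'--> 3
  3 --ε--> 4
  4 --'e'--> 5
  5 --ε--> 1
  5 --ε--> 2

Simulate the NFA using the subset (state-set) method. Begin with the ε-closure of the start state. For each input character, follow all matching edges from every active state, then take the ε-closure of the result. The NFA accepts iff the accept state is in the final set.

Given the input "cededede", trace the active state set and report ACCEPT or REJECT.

Answer: ACCEPT

Derivation:
start: ε-closure({0}) = {0,1,2}
'c' @ 1: {3,4}
'e' @ 2: {1,2,5}  [accepting]
'd' @ 3: {3,4}
'e' @ 4: {1,2,5}  [accepting]
'd' @ 5: {3,4}
'e' @ 6: {1,2,5}  [accepting]
'd' @ 7: {3,4}
'e' @ 8: {1,2,5}  [accepting]
final: {1,2,5}; accept 1 in set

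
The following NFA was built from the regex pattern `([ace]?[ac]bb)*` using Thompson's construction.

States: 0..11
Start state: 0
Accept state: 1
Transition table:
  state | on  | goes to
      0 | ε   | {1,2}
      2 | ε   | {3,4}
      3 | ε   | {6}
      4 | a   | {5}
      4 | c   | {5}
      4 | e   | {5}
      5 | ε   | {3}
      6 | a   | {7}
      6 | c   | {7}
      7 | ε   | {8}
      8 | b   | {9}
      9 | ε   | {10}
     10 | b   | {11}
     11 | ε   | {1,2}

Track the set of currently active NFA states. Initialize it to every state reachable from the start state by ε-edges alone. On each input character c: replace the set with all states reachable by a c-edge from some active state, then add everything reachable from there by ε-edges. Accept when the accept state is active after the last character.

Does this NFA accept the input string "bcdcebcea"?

initial (ε-close {0}): {0,1,2,3,4,6}
'b' @ 1: {}  — dead — no transitions
rest 'cdcebcea' ignored (set empty)
end set {} — state 1 not in

Answer: REJECT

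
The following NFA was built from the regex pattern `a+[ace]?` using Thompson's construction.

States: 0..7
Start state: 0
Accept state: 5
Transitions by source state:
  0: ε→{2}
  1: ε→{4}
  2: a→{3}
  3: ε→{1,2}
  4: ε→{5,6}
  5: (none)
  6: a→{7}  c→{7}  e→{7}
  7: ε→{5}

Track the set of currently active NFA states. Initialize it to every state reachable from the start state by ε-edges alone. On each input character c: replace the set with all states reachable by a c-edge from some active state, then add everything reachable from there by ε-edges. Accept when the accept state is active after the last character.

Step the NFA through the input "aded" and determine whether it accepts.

Answer: REJECT

Trace:
initial (ε-close {0}): {0,2}
'a' @ 1: {1,2,3,4,5,6}  (accept∈set)
'd' @ 2: {}  — state set empty
rest 'ed' ignored (set empty)
end set {} — state 5 not in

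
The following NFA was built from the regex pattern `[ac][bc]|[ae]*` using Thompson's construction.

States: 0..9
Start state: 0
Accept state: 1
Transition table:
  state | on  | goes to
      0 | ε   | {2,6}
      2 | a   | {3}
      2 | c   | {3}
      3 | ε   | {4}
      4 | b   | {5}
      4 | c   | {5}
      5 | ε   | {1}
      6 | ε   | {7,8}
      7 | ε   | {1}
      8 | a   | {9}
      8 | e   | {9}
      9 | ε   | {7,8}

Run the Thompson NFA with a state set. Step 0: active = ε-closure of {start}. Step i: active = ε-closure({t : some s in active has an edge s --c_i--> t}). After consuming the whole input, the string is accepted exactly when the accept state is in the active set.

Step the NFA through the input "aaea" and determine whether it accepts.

Answer: ACCEPT

Derivation:
start: ε-closure({0}) = {0,1,2,6,7,8}
'a' @ 1: {1,3,4,7,8,9}  ✓accept
'a' @ 2: {1,7,8,9}  ✓accept
'e' @ 3: {1,7,8,9}  ✓accept
'a' @ 4: {1,7,8,9}  ✓accept
end set {1,7,8,9} — state 1 in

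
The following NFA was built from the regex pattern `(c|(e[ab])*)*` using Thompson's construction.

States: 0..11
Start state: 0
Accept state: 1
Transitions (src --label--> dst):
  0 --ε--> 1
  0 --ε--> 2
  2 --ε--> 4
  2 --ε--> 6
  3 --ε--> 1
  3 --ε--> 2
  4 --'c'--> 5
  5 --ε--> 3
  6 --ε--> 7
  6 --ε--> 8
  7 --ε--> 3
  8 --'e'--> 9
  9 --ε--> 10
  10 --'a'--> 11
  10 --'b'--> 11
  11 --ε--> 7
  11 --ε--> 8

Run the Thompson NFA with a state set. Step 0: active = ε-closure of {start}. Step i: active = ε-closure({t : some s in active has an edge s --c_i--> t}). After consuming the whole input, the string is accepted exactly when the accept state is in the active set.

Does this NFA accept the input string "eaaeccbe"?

Answer: REJECT

Trace:
initial (ε-close {0}): {0,1,2,3,4,6,7,8}
'e' @ 1: {9,10}
'a' @ 2: {1,2,3,4,6,7,8,11}  ✓accept
'a' @ 3: {}  — no active states
rest 'eccbe' ignored (set empty)
after full input: {}  (accept=1 not in)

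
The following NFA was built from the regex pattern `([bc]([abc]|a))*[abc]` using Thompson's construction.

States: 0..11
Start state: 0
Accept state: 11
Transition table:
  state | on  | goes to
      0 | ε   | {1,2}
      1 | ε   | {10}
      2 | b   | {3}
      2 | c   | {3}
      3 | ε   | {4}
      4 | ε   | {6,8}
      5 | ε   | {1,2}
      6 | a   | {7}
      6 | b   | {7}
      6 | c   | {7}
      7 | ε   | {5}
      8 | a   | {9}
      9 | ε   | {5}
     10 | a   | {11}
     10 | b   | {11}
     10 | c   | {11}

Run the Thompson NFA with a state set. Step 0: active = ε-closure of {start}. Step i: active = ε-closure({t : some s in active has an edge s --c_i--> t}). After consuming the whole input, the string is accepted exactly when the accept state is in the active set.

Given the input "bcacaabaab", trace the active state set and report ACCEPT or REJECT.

S₀ = ε-closure({0}) = {0,1,2,10}
'b' @ 1: {3,4,6,8,11}  [accepting]
'c' @ 2: {1,2,5,7,10}
'a' @ 3: {11}  [accepting]
'c' @ 4: {}  — state set empty
rest 'aabaab' ignored (set empty)
end set {} — state 11 not in

Answer: REJECT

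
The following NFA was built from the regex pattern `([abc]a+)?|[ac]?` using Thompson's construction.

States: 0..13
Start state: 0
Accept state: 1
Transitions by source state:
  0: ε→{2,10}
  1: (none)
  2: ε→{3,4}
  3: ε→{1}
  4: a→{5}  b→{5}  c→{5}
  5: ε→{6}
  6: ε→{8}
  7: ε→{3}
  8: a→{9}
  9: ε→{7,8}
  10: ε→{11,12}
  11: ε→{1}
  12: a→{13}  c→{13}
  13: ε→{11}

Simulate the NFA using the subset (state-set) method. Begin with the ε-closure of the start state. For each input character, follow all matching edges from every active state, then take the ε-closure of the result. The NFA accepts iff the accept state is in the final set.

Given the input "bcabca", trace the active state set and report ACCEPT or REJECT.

start: ε-closure({0}) = {0,1,2,3,4,10,11,12}
'b' @ 1: {5,6,8}
'c' @ 2: {}  — dead — no transitions
rest 'abca' ignored (set empty)
final: {}; accept 1 not in set

Answer: REJECT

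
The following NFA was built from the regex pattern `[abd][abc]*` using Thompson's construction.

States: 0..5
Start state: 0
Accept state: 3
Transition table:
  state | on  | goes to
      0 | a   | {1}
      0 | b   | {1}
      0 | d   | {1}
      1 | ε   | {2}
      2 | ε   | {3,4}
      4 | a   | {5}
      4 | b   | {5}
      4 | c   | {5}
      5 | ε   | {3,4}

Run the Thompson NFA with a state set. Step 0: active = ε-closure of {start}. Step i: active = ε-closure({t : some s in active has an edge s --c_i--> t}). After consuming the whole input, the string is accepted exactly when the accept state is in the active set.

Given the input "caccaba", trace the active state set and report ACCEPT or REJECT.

Answer: REJECT

Derivation:
initial (ε-close {0}): {0}
'c' @ 1: {}  — dead — no transitions
rest 'accaba' ignored (set empty)
end set {} — state 3 not in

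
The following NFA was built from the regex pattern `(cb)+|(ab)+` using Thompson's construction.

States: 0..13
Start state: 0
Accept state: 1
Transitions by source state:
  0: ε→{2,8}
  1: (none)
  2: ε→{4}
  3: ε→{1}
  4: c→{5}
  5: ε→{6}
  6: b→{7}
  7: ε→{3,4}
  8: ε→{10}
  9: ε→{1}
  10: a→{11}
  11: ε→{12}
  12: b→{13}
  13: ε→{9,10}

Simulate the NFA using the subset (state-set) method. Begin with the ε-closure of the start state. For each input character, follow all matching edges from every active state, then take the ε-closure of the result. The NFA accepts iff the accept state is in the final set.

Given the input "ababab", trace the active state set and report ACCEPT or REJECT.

initial (ε-close {0}): {0,2,4,8,10}
'a' @ 1: {11,12}
'b' @ 2: {1,9,10,13}  ✓accept
'a' @ 3: {11,12}
'b' @ 4: {1,9,10,13}  ✓accept
'a' @ 5: {11,12}
'b' @ 6: {1,9,10,13}  ✓accept
end set {1,9,10,13} — state 1 in

Answer: ACCEPT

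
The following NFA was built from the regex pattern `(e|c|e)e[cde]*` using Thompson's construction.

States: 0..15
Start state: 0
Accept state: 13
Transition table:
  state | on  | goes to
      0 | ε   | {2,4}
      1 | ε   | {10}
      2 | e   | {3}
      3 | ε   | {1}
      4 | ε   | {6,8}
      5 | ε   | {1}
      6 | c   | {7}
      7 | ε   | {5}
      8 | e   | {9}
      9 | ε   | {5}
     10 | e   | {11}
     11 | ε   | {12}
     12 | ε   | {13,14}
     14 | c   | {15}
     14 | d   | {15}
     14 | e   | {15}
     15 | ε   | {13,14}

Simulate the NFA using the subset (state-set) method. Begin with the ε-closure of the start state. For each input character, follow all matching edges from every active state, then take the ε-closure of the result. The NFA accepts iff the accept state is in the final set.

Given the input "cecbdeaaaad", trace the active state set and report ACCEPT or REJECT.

Answer: REJECT

Derivation:
S₀ = ε-closure({0}) = {0,2,4,6,8}
'c' @ 1: {1,5,7,10}
'e' @ 2: {11,12,13,14}  ✓accept
'c' @ 3: {13,14,15}  ✓accept
'b' @ 4: {}  — no active states
rest 'deaaaad' ignored (set empty)
final: {}; accept 13 not in set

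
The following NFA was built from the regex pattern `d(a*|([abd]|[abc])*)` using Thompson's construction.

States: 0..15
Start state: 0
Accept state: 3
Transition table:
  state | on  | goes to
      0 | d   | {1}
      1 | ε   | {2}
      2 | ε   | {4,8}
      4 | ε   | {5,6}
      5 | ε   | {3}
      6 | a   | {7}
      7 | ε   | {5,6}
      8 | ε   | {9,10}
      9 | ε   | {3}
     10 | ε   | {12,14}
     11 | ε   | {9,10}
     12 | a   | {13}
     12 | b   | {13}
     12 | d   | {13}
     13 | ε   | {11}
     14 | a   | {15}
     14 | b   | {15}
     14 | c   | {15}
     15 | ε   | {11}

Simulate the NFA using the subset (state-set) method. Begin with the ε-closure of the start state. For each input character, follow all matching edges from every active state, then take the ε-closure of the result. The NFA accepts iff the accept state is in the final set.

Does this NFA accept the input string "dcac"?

Answer: ACCEPT

Steps:
initial (ε-close {0}): {0}
'd' @ 1: {1,2,3,4,5,6,8,9,10,12,14}  [accepting]
'c' @ 2: {3,9,10,11,12,14,15}  [accepting]
'a' @ 3: {3,9,10,11,12,13,14,15}  [accepting]
'c' @ 4: {3,9,10,11,12,14,15}  [accepting]
after full input: {3,9,10,11,12,14,15}  (accept=3 in)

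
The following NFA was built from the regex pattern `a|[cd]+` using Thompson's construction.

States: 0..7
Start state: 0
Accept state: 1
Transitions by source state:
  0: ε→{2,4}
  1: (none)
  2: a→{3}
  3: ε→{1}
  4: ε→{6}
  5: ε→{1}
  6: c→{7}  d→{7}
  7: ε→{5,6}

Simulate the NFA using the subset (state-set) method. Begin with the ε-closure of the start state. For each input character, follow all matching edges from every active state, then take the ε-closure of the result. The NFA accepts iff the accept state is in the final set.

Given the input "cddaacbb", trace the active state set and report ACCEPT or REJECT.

Answer: REJECT

Derivation:
start: ε-closure({0}) = {0,2,4,6}
'c' @ 1: {1,5,6,7}  ✓accept
'd' @ 2: {1,5,6,7}  ✓accept
'd' @ 3: {1,5,6,7}  ✓accept
'a' @ 4: {}  — dead — no transitions
rest 'acbb' ignored (set empty)
final: {}; accept 1 not in set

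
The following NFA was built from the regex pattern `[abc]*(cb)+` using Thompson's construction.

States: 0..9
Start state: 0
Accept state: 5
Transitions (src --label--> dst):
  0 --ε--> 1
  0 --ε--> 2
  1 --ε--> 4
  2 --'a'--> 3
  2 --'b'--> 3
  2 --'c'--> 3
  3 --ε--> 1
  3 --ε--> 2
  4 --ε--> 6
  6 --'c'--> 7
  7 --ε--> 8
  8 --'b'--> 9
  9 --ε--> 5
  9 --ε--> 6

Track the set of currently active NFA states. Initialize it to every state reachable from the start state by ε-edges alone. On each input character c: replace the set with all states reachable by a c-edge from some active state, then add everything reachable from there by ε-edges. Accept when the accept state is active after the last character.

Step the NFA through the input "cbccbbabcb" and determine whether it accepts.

S₀ = ε-closure({0}) = {0,1,2,4,6}
'c' @ 1: {1,2,3,4,6,7,8}
'b' @ 2: {1,2,3,4,5,6,9}  ✓accept
'c' @ 3: {1,2,3,4,6,7,8}
'c' @ 4: {1,2,3,4,6,7,8}
'b' @ 5: {1,2,3,4,5,6,9}  ✓accept
'b' @ 6: {1,2,3,4,6}
'a' @ 7: {1,2,3,4,6}
'b' @ 8: {1,2,3,4,6}
'c' @ 9: {1,2,3,4,6,7,8}
'b' @ 10: {1,2,3,4,5,6,9}  ✓accept
after full input: {1,2,3,4,5,6,9}  (accept=5 in)

Answer: ACCEPT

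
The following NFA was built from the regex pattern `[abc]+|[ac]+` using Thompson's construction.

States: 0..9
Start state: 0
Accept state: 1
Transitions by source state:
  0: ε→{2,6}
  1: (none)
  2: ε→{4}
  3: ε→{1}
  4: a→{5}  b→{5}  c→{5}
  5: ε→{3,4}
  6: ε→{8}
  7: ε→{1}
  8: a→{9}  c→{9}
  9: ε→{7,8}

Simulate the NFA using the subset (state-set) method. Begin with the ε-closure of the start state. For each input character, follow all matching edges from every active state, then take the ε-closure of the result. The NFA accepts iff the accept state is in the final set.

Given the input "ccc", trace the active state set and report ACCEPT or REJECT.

Answer: ACCEPT

Steps:
start: ε-closure({0}) = {0,2,4,6,8}
'c' @ 1: {1,3,4,5,7,8,9}  (accept∈set)
'c' @ 2: {1,3,4,5,7,8,9}  (accept∈set)
'c' @ 3: {1,3,4,5,7,8,9}  (accept∈set)
after full input: {1,3,4,5,7,8,9}  (accept=1 in)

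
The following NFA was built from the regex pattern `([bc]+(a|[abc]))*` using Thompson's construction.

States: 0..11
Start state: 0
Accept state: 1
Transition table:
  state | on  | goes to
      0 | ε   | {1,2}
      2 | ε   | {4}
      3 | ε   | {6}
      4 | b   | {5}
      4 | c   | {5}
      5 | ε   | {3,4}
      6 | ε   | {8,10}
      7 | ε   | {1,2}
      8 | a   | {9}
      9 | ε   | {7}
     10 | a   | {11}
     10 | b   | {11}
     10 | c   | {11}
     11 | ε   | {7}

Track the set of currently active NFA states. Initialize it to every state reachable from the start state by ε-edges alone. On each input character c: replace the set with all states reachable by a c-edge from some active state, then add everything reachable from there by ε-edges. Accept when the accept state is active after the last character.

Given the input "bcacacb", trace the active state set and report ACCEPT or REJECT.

S₀ = ε-closure({0}) = {0,1,2,4}
'b' @ 1: {3,4,5,6,8,10}
'c' @ 2: {1,2,3,4,5,6,7,8,10,11}  [accepting]
'a' @ 3: {1,2,4,7,9,11}  [accepting]
'c' @ 4: {3,4,5,6,8,10}
'a' @ 5: {1,2,4,7,9,11}  [accepting]
'c' @ 6: {3,4,5,6,8,10}
'b' @ 7: {1,2,3,4,5,6,7,8,10,11}  [accepting]
after full input: {1,2,3,4,5,6,7,8,10,11}  (accept=1 in)

Answer: ACCEPT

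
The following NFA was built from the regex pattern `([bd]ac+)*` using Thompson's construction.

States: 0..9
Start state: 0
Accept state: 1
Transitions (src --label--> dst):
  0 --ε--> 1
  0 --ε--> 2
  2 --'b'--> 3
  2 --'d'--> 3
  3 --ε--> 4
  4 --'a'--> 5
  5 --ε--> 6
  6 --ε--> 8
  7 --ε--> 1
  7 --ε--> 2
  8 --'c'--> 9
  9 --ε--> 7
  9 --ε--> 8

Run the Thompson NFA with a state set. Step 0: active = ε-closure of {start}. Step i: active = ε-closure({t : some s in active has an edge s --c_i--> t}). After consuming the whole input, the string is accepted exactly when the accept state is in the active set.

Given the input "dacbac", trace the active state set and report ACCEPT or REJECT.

Answer: ACCEPT

Steps:
S₀ = ε-closure({0}) = {0,1,2}
'd' @ 1: {3,4}
'a' @ 2: {5,6,8}
'c' @ 3: {1,2,7,8,9}  ✓accept
'b' @ 4: {3,4}
'a' @ 5: {5,6,8}
'c' @ 6: {1,2,7,8,9}  ✓accept
after full input: {1,2,7,8,9}  (accept=1 in)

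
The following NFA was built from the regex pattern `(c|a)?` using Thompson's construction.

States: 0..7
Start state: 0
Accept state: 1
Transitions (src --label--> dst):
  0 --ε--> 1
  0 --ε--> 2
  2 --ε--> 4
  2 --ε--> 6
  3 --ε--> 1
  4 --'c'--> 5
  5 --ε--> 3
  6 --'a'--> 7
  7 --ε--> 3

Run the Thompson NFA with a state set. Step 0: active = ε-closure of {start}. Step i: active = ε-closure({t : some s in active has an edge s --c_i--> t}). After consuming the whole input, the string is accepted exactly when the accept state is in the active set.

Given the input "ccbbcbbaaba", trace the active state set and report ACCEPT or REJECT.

Answer: REJECT

Trace:
S₀ = ε-closure({0}) = {0,1,2,4,6}
'c' @ 1: {1,3,5}  [accepting]
'c' @ 2: {}  — no active states
rest 'bbcbbaaba' ignored (set empty)
after full input: {}  (accept=1 not in)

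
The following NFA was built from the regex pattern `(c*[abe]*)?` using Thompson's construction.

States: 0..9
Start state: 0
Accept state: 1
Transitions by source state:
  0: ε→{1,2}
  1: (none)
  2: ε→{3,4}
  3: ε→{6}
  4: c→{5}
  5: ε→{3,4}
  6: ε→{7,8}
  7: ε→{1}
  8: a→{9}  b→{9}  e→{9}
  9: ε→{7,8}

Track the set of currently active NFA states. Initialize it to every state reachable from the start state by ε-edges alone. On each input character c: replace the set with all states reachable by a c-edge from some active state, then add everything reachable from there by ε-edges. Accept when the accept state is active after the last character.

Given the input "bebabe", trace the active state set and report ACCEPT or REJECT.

start: ε-closure({0}) = {0,1,2,3,4,6,7,8}
'b' @ 1: {1,7,8,9}  [accepting]
'e' @ 2: {1,7,8,9}  [accepting]
'b' @ 3: {1,7,8,9}  [accepting]
'a' @ 4: {1,7,8,9}  [accepting]
'b' @ 5: {1,7,8,9}  [accepting]
'e' @ 6: {1,7,8,9}  [accepting]
end set {1,7,8,9} — state 1 in

Answer: ACCEPT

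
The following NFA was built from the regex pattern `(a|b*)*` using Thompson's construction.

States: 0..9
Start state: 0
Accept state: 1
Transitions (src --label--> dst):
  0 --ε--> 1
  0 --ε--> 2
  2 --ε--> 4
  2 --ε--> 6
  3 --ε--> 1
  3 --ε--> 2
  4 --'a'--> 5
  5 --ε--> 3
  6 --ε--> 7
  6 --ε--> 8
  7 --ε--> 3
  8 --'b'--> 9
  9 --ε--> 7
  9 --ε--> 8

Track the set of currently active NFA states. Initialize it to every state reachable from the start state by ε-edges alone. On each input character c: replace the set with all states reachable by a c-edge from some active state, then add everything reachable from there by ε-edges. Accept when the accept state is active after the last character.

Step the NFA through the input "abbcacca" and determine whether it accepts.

start: ε-closure({0}) = {0,1,2,3,4,6,7,8}
'a' @ 1: {1,2,3,4,5,6,7,8}  ✓accept
'b' @ 2: {1,2,3,4,6,7,8,9}  ✓accept
'b' @ 3: {1,2,3,4,6,7,8,9}  ✓accept
'c' @ 4: {}  — no active states
rest 'acca' ignored (set empty)
end set {} — state 1 not in

Answer: REJECT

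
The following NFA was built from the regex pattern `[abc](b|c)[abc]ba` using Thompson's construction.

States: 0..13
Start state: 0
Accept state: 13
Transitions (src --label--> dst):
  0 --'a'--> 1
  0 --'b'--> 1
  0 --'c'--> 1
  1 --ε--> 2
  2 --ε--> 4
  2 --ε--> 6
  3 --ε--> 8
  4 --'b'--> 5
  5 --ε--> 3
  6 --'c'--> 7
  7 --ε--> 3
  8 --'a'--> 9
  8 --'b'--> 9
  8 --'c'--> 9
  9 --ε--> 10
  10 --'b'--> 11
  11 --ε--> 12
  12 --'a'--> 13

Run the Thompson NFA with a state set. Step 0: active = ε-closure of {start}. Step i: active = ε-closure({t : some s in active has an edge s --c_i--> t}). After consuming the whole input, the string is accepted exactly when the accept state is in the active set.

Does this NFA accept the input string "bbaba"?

S₀ = ε-closure({0}) = {0}
'b' @ 1: {1,2,4,6}
'b' @ 2: {3,5,8}
'a' @ 3: {9,10}
'b' @ 4: {11,12}
'a' @ 5: {13}  [accepting]
after full input: {13}  (accept=13 in)

Answer: ACCEPT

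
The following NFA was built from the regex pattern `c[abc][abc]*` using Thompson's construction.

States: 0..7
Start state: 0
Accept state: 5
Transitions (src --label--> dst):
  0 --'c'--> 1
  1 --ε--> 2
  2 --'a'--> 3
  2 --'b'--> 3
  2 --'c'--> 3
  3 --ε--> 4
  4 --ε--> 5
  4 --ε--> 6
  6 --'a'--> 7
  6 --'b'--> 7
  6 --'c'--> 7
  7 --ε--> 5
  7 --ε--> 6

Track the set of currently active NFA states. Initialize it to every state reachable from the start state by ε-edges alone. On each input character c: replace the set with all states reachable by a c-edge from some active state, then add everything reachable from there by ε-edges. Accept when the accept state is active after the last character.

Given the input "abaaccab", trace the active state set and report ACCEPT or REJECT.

S₀ = ε-closure({0}) = {0}
'a' @ 1: {}  — state set empty
rest 'baaccab' ignored (set empty)
end set {} — state 5 not in

Answer: REJECT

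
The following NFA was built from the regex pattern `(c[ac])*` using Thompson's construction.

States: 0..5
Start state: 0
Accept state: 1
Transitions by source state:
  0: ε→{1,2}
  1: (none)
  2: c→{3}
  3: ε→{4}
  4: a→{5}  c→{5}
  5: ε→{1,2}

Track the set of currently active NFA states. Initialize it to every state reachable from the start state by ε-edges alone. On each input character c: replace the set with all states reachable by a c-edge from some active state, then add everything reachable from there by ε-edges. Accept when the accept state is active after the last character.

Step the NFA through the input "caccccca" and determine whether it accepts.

start: ε-closure({0}) = {0,1,2}
'c' @ 1: {3,4}
'a' @ 2: {1,2,5}  ✓accept
'c' @ 3: {3,4}
'c' @ 4: {1,2,5}  ✓accept
'c' @ 5: {3,4}
'c' @ 6: {1,2,5}  ✓accept
'c' @ 7: {3,4}
'a' @ 8: {1,2,5}  ✓accept
final: {1,2,5}; accept 1 in set

Answer: ACCEPT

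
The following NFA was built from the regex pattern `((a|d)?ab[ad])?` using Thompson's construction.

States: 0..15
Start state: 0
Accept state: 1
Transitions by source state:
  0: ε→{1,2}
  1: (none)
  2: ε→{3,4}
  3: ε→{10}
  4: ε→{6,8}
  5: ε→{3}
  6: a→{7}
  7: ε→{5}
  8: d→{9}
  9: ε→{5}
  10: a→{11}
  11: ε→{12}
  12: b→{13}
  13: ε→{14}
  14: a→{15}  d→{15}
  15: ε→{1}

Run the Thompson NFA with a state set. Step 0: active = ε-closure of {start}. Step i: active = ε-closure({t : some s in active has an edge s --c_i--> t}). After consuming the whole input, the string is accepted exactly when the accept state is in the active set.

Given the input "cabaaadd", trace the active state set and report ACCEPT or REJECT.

Answer: REJECT

Trace:
start: ε-closure({0}) = {0,1,2,3,4,6,8,10}
'c' @ 1: {}  — dead — no transitions
rest 'abaaadd' ignored (set empty)
end set {} — state 1 not in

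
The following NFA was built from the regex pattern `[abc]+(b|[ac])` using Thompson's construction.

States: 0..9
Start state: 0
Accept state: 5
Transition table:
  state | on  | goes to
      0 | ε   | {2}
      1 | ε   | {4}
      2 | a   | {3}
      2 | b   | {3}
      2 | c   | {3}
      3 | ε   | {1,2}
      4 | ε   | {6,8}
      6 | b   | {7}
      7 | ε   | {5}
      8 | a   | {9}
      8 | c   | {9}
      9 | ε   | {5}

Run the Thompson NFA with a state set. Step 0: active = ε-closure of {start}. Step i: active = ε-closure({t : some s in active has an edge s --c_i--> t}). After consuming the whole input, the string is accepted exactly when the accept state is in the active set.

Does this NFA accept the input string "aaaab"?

Answer: ACCEPT

Trace:
S₀ = ε-closure({0}) = {0,2}
'a' @ 1: {1,2,3,4,6,8}
'a' @ 2: {1,2,3,4,5,6,8,9}  (accept∈set)
'a' @ 3: {1,2,3,4,5,6,8,9}  (accept∈set)
'a' @ 4: {1,2,3,4,5,6,8,9}  (accept∈set)
'b' @ 5: {1,2,3,4,5,6,7,8}  (accept∈set)
final: {1,2,3,4,5,6,7,8}; accept 5 in set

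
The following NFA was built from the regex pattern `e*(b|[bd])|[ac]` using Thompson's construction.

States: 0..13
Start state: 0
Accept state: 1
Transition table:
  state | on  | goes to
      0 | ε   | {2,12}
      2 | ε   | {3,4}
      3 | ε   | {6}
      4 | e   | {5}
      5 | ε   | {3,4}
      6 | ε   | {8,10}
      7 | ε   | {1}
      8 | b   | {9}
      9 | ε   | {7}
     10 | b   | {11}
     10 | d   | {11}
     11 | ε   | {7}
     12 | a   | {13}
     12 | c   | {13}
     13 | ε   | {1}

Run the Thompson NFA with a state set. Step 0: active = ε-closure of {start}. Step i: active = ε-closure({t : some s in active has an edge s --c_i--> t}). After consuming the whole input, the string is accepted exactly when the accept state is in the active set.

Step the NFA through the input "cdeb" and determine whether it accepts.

initial (ε-close {0}): {0,2,3,4,6,8,10,12}
'c' @ 1: {1,13}  (accept∈set)
'd' @ 2: {}  — state set empty
rest 'eb' ignored (set empty)
end set {} — state 1 not in

Answer: REJECT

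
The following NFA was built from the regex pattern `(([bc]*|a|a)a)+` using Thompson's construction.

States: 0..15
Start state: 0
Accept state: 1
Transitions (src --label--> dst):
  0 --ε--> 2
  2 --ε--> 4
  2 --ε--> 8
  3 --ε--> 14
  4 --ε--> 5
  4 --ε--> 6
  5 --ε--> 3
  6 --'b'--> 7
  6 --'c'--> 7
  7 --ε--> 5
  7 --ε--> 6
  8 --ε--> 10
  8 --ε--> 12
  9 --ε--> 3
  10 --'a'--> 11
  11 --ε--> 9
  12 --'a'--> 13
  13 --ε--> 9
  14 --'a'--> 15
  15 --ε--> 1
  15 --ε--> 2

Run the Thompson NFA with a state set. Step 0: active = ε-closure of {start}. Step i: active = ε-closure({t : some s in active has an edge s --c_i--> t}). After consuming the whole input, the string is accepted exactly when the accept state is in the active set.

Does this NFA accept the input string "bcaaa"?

initial (ε-close {0}): {0,2,3,4,5,6,8,10,12,14}
'b' @ 1: {3,5,6,7,14}
'c' @ 2: {3,5,6,7,14}
'a' @ 3: {1,2,3,4,5,6,8,10,12,14,15}  [accepting]
'a' @ 4: {1,2,3,4,5,6,8,9,10,11,12,13,14,15}  [accepting]
'a' @ 5: {1,2,3,4,5,6,8,9,10,11,12,13,14,15}  [accepting]
final: {1,2,3,4,5,6,8,9,10,11,12,13,14,15}; accept 1 in set

Answer: ACCEPT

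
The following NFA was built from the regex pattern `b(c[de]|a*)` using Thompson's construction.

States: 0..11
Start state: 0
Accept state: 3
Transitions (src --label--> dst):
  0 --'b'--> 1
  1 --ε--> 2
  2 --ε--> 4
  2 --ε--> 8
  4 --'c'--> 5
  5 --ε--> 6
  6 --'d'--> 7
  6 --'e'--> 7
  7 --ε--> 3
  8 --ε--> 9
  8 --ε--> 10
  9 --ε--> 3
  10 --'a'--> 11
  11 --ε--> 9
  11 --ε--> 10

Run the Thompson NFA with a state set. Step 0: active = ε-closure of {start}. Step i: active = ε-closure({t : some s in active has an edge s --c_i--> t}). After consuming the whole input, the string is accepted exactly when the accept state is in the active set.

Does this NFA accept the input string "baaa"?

initial (ε-close {0}): {0}
'b' @ 1: {1,2,3,4,8,9,10}  [accepting]
'a' @ 2: {3,9,10,11}  [accepting]
'a' @ 3: {3,9,10,11}  [accepting]
'a' @ 4: {3,9,10,11}  [accepting]
end set {3,9,10,11} — state 3 in

Answer: ACCEPT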